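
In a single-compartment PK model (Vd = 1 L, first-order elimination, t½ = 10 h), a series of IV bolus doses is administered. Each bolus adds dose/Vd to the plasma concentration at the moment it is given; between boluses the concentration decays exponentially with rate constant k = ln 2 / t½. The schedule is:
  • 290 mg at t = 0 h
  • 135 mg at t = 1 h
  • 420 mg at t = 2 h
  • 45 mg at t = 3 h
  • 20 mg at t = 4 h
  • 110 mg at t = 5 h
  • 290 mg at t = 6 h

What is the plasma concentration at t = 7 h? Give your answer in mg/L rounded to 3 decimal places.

981.256 mg/L

k = ln 2 / 10 = 0.06931 per h
Dose 1 (290 mg at t=0 h): 290·exp(−0.06931·7) = 178.516 mg/L
Dose 2 (135 mg at t=1 h): 135·exp(−0.06931·6) = 89.067 mg/L
Dose 3 (420 mg at t=2 h): 420·exp(−0.06931·5) = 296.985 mg/L
Dose 4 (45 mg at t=3 h): 45·exp(−0.06931·4) = 34.104 mg/L
Dose 5 (20 mg at t=4 h): 20·exp(−0.06931·3) = 16.245 mg/L
Dose 6 (110 mg at t=5 h): 110·exp(−0.06931·2) = 95.761 mg/L
Dose 7 (290 mg at t=6 h): 290·exp(−0.06931·1) = 270.580 mg/L
C(7) = 178.516 + 89.067 + 296.985 + 34.104 + 16.245 + 95.761 + 270.580 = 981.256 mg/L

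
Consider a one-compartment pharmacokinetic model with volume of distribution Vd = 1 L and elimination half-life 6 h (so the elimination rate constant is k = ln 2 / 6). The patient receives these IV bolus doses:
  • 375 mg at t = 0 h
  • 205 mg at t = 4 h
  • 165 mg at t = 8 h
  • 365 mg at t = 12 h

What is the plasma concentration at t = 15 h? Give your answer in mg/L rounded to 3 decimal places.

455.411 mg/L

k = ln 2 / 6 = 0.11552 per h
Dose 1 (375 mg at t=0 h): 375·exp(−0.11552·15) = 66.291 mg/L
Dose 2 (205 mg at t=4 h): 205·exp(−0.11552·11) = 57.526 mg/L
Dose 3 (165 mg at t=8 h): 165·exp(−0.11552·7) = 73.499 mg/L
Dose 4 (365 mg at t=12 h): 365·exp(−0.11552·3) = 258.094 mg/L
C(15) = 66.291 + 57.526 + 73.499 + 258.094 = 455.411 mg/L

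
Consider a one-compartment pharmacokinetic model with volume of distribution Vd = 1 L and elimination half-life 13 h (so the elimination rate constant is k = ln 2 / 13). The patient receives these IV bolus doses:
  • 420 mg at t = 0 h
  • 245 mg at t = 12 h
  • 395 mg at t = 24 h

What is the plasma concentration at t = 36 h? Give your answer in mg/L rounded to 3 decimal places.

338.066 mg/L

k = ln 2 / 13 = 0.05332 per h
Dose 1 (420 mg at t=0 h): 420·exp(−0.05332·36) = 61.607 mg/L
Dose 2 (245 mg at t=12 h): 245·exp(−0.05332·24) = 68.143 mg/L
Dose 3 (395 mg at t=24 h): 395·exp(−0.05332·12) = 208.316 mg/L
C(36) = 61.607 + 68.143 + 208.316 = 338.066 mg/L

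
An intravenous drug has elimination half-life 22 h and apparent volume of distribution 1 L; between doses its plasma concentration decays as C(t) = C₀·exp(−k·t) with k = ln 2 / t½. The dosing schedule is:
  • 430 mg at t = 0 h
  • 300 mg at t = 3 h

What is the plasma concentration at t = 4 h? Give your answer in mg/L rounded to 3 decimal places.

k = ln 2 / 22 = 0.03151 per h
Dose 1 (430 mg at t=0 h): 430·exp(−0.03151·4) = 379.084 mg/L
Dose 2 (300 mg at t=3 h): 300·exp(−0.03151·1) = 290.695 mg/L
C(4) = 379.084 + 290.695 = 669.780 mg/L

669.780 mg/L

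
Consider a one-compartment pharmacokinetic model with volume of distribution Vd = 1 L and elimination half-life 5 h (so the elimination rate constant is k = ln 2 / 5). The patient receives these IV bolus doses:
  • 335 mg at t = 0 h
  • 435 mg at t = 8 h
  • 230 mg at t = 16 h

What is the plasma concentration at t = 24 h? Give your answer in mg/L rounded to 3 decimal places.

135.233 mg/L

k = ln 2 / 5 = 0.13863 per h
Dose 1 (335 mg at t=0 h): 335·exp(−0.13863·24) = 12.025 mg/L
Dose 2 (435 mg at t=8 h): 435·exp(−0.13863·16) = 47.336 mg/L
Dose 3 (230 mg at t=16 h): 230·exp(−0.13863·8) = 75.872 mg/L
C(24) = 12.025 + 47.336 + 75.872 = 135.233 mg/L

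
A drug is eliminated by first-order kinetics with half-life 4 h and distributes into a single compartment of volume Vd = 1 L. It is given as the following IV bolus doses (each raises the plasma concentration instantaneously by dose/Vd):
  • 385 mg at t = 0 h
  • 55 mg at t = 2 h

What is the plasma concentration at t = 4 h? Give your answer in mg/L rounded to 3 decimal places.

k = ln 2 / 4 = 0.17329 per h
Dose 1 (385 mg at t=0 h): 385·exp(−0.17329·4) = 192.500 mg/L
Dose 2 (55 mg at t=2 h): 55·exp(−0.17329·2) = 38.891 mg/L
C(4) = 192.500 + 38.891 = 231.391 mg/L

231.391 mg/L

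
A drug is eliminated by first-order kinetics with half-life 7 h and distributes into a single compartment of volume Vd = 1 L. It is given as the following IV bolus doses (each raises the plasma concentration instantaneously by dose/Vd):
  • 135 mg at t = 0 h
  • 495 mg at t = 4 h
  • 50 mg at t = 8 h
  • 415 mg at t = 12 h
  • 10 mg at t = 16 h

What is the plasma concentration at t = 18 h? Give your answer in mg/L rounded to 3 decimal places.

402.339 mg/L

k = ln 2 / 7 = 0.09902 per h
Dose 1 (135 mg at t=0 h): 135·exp(−0.09902·18) = 22.712 mg/L
Dose 2 (495 mg at t=4 h): 495·exp(−0.09902·14) = 123.750 mg/L
Dose 3 (50 mg at t=8 h): 50·exp(−0.09902·10) = 18.575 mg/L
Dose 4 (415 mg at t=12 h): 415·exp(−0.09902·6) = 229.099 mg/L
Dose 5 (10 mg at t=16 h): 10·exp(−0.09902·2) = 8.203 mg/L
C(18) = 22.712 + 123.750 + 18.575 + 229.099 + 8.203 = 402.339 mg/L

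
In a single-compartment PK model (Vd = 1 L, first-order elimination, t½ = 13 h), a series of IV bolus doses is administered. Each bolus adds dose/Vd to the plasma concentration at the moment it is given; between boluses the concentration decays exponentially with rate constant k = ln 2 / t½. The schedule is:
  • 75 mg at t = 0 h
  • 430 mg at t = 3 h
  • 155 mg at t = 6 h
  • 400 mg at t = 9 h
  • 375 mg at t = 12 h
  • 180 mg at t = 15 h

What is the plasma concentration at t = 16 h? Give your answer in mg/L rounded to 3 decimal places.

k = ln 2 / 13 = 0.05332 per h
Dose 1 (75 mg at t=0 h): 75·exp(−0.05332·16) = 31.957 mg/L
Dose 2 (430 mg at t=3 h): 430·exp(−0.05332·13) = 215.000 mg/L
Dose 3 (155 mg at t=6 h): 155·exp(−0.05332·10) = 90.943 mg/L
Dose 4 (400 mg at t=9 h): 400·exp(−0.05332·7) = 275.402 mg/L
Dose 5 (375 mg at t=12 h): 375·exp(−0.05332·4) = 302.975 mg/L
Dose 6 (180 mg at t=15 h): 180·exp(−0.05332·1) = 170.654 mg/L
C(16) = 31.957 + 215.000 + 90.943 + 275.402 + 302.975 + 170.654 = 1086.931 mg/L

1086.931 mg/L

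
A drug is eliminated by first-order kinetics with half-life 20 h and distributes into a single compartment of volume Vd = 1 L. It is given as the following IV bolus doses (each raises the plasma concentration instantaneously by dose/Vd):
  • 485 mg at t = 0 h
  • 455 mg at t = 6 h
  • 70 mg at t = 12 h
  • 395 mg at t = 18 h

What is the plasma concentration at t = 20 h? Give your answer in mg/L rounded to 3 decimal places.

944.183 mg/L

k = ln 2 / 20 = 0.03466 per h
Dose 1 (485 mg at t=0 h): 485·exp(−0.03466·20) = 242.500 mg/L
Dose 2 (455 mg at t=6 h): 455·exp(−0.03466·14) = 280.085 mg/L
Dose 3 (70 mg at t=12 h): 70·exp(−0.03466·8) = 53.050 mg/L
Dose 4 (395 mg at t=18 h): 395·exp(−0.03466·2) = 368.548 mg/L
C(20) = 242.500 + 280.085 + 53.050 + 368.548 = 944.183 mg/L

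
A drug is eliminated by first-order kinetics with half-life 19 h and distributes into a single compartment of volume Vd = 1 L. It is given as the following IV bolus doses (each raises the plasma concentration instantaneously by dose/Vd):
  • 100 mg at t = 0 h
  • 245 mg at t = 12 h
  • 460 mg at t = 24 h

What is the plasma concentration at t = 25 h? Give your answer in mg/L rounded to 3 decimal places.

k = ln 2 / 19 = 0.03648 per h
Dose 1 (100 mg at t=0 h): 100·exp(−0.03648·25) = 40.171 mg/L
Dose 2 (245 mg at t=12 h): 245·exp(−0.03648·13) = 152.475 mg/L
Dose 3 (460 mg at t=24 h): 460·exp(−0.03648·1) = 443.521 mg/L
C(25) = 40.171 + 152.475 + 443.521 = 636.166 mg/L

636.166 mg/L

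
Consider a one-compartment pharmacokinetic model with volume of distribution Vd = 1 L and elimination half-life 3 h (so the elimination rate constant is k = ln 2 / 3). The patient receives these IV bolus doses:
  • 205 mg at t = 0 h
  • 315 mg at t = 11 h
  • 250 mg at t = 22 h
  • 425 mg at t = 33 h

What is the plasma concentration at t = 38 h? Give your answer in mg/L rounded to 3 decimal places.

140.714 mg/L

k = ln 2 / 3 = 0.23105 per h
Dose 1 (205 mg at t=0 h): 205·exp(−0.23105·38) = 0.032 mg/L
Dose 2 (315 mg at t=11 h): 315·exp(−0.23105·27) = 0.615 mg/L
Dose 3 (250 mg at t=22 h): 250·exp(−0.23105·16) = 6.201 mg/L
Dose 4 (425 mg at t=33 h): 425·exp(−0.23105·5) = 133.867 mg/L
C(38) = 0.032 + 0.615 + 6.201 + 133.867 = 140.714 mg/L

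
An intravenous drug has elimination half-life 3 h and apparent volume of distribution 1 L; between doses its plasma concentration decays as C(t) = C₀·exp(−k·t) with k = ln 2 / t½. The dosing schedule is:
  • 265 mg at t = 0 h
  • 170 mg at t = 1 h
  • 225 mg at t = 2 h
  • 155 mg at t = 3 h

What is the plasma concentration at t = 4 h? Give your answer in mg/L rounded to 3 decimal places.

k = ln 2 / 3 = 0.23105 per h
Dose 1 (265 mg at t=0 h): 265·exp(−0.23105·4) = 105.165 mg/L
Dose 2 (170 mg at t=1 h): 170·exp(−0.23105·3) = 85.000 mg/L
Dose 3 (225 mg at t=2 h): 225·exp(−0.23105·2) = 141.741 mg/L
Dose 4 (155 mg at t=3 h): 155·exp(−0.23105·1) = 123.024 mg/L
C(4) = 105.165 + 85.000 + 141.741 + 123.024 = 454.930 mg/L

454.930 mg/L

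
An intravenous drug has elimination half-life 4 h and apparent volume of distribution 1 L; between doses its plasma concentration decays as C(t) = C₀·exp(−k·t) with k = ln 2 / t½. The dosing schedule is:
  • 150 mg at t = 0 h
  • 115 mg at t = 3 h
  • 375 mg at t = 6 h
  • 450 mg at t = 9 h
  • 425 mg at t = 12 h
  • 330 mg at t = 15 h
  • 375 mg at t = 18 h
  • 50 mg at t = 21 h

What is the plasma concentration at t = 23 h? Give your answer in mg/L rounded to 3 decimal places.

k = ln 2 / 4 = 0.17329 per h
Dose 1 (150 mg at t=0 h): 150·exp(−0.17329·23) = 2.787 mg/L
Dose 2 (115 mg at t=3 h): 115·exp(−0.17329·20) = 3.594 mg/L
Dose 3 (375 mg at t=6 h): 375·exp(−0.17329·17) = 19.709 mg/L
Dose 4 (450 mg at t=9 h): 450·exp(−0.17329·14) = 39.775 mg/L
Dose 5 (425 mg at t=12 h): 425·exp(−0.17329·11) = 63.177 mg/L
Dose 6 (330 mg at t=15 h): 330·exp(−0.17329·8) = 82.500 mg/L
Dose 7 (375 mg at t=18 h): 375·exp(−0.17329·5) = 157.668 mg/L
Dose 8 (50 mg at t=21 h): 50·exp(−0.17329·2) = 35.355 mg/L
C(23) = 2.787 + 3.594 + 19.709 + 39.775 + 63.177 + 82.500 + 157.668 + 35.355 = 404.564 mg/L

404.564 mg/L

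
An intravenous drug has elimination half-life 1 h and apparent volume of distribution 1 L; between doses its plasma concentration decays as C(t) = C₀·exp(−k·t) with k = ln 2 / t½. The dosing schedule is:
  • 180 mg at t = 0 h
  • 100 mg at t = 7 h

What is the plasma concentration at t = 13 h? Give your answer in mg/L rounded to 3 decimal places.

1.584 mg/L

k = ln 2 / 1 = 0.69315 per h
Dose 1 (180 mg at t=0 h): 180·exp(−0.69315·13) = 0.022 mg/L
Dose 2 (100 mg at t=7 h): 100·exp(−0.69315·6) = 1.563 mg/L
C(13) = 0.022 + 1.563 = 1.584 mg/L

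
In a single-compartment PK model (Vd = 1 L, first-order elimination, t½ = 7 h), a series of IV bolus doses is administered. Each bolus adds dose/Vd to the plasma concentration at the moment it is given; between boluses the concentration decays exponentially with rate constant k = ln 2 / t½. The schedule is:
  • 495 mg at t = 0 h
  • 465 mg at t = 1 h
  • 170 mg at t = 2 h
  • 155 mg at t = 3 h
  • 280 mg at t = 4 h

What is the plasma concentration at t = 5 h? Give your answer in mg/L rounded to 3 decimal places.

k = ln 2 / 7 = 0.09902 per h
Dose 1 (495 mg at t=0 h): 495·exp(−0.09902·5) = 301.706 mg/L
Dose 2 (465 mg at t=1 h): 465·exp(−0.09902·4) = 312.922 mg/L
Dose 3 (170 mg at t=2 h): 170·exp(−0.09902·3) = 126.310 mg/L
Dose 4 (155 mg at t=3 h): 155·exp(−0.09902·2) = 127.152 mg/L
Dose 5 (280 mg at t=4 h): 280·exp(−0.09902·1) = 253.603 mg/L
C(5) = 301.706 + 312.922 + 126.310 + 127.152 + 253.603 = 1121.692 mg/L

1121.692 mg/L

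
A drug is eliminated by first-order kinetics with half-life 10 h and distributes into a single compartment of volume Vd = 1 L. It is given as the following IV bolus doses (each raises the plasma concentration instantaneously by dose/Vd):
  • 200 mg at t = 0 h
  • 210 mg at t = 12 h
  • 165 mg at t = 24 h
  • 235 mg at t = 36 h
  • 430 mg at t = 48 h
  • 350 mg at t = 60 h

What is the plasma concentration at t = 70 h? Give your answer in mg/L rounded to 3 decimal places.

k = ln 2 / 10 = 0.06931 per h
Dose 1 (200 mg at t=0 h): 200·exp(−0.06931·70) = 1.563 mg/L
Dose 2 (210 mg at t=12 h): 210·exp(−0.06931·58) = 3.769 mg/L
Dose 3 (165 mg at t=24 h): 165·exp(−0.06931·46) = 6.804 mg/L
Dose 4 (235 mg at t=36 h): 235·exp(−0.06931·34) = 22.262 mg/L
Dose 5 (430 mg at t=48 h): 430·exp(−0.06931·22) = 93.584 mg/L
Dose 6 (350 mg at t=60 h): 350·exp(−0.06931·10) = 175.000 mg/L
C(70) = 1.563 + 3.769 + 6.804 + 22.262 + 93.584 + 175.000 = 302.982 mg/L

302.982 mg/L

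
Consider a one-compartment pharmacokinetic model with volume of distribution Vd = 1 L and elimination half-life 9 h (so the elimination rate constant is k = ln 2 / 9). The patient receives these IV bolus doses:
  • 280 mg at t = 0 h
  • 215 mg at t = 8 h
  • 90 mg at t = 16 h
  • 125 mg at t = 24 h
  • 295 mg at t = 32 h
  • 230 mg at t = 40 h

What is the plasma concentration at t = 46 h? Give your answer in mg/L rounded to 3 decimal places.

296.764 mg/L

k = ln 2 / 9 = 0.07702 per h
Dose 1 (280 mg at t=0 h): 280·exp(−0.07702·46) = 8.101 mg/L
Dose 2 (215 mg at t=8 h): 215·exp(−0.07702·38) = 11.519 mg/L
Dose 3 (90 mg at t=16 h): 90·exp(−0.07702·30) = 8.929 mg/L
Dose 4 (125 mg at t=24 h): 125·exp(−0.07702·22) = 22.965 mg/L
Dose 5 (295 mg at t=32 h): 295·exp(−0.07702·14) = 100.358 mg/L
Dose 6 (230 mg at t=40 h): 230·exp(−0.07702·6) = 144.891 mg/L
C(46) = 8.101 + 11.519 + 8.929 + 22.965 + 100.358 + 144.891 = 296.764 mg/L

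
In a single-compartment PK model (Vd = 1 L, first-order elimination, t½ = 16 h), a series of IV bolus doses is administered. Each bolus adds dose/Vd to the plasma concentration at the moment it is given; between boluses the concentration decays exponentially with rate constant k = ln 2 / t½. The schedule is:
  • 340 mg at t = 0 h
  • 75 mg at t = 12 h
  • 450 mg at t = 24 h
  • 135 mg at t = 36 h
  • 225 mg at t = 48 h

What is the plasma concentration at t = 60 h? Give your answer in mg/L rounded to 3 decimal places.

310.762 mg/L

k = ln 2 / 16 = 0.04332 per h
Dose 1 (340 mg at t=0 h): 340·exp(−0.04332·60) = 25.271 mg/L
Dose 2 (75 mg at t=12 h): 75·exp(−0.04332·48) = 9.375 mg/L
Dose 3 (450 mg at t=24 h): 450·exp(−0.04332·36) = 94.601 mg/L
Dose 4 (135 mg at t=36 h): 135·exp(−0.04332·24) = 47.730 mg/L
Dose 5 (225 mg at t=48 h): 225·exp(−0.04332·12) = 133.786 mg/L
C(60) = 25.271 + 9.375 + 94.601 + 47.730 + 133.786 = 310.762 mg/L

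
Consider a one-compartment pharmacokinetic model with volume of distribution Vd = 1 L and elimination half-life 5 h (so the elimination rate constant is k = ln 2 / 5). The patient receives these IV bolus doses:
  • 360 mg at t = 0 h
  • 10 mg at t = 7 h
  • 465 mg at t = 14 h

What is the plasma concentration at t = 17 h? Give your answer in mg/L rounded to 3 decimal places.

343.389 mg/L

k = ln 2 / 5 = 0.13863 per h
Dose 1 (360 mg at t=0 h): 360·exp(−0.13863·17) = 34.104 mg/L
Dose 2 (10 mg at t=7 h): 10·exp(−0.13863·10) = 2.500 mg/L
Dose 3 (465 mg at t=14 h): 465·exp(−0.13863·3) = 306.786 mg/L
C(17) = 34.104 + 2.500 + 306.786 = 343.389 mg/L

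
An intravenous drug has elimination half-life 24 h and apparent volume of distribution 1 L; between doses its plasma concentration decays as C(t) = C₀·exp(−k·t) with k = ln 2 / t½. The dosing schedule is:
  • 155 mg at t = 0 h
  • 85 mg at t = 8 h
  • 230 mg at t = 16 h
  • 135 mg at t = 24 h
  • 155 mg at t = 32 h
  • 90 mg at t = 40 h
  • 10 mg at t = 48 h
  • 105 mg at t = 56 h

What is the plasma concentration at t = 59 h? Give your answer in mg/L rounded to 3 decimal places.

k = ln 2 / 24 = 0.02888 per h
Dose 1 (155 mg at t=0 h): 155·exp(−0.02888·59) = 28.203 mg/L
Dose 2 (85 mg at t=8 h): 85·exp(−0.02888·51) = 19.486 mg/L
Dose 3 (230 mg at t=16 h): 230·exp(−0.02888·43) = 66.433 mg/L
Dose 4 (135 mg at t=24 h): 135·exp(−0.02888·35) = 49.128 mg/L
Dose 5 (155 mg at t=32 h): 155·exp(−0.02888·27) = 71.068 mg/L
Dose 6 (90 mg at t=40 h): 90·exp(−0.02888·19) = 51.991 mg/L
Dose 7 (10 mg at t=48 h): 10·exp(−0.02888·11) = 7.278 mg/L
Dose 8 (105 mg at t=56 h): 105·exp(−0.02888·3) = 96.285 mg/L
C(59) = 28.203 + 19.486 + 66.433 + 49.128 + 71.068 + 51.991 + 7.278 + 96.285 = 389.873 mg/L

389.873 mg/L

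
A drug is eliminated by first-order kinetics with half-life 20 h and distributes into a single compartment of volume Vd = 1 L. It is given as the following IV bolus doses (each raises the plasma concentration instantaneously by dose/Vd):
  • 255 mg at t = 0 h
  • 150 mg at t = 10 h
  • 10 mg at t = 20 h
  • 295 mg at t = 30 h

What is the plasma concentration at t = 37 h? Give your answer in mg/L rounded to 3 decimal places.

k = ln 2 / 20 = 0.03466 per h
Dose 1 (255 mg at t=0 h): 255·exp(−0.03466·37) = 70.735 mg/L
Dose 2 (150 mg at t=10 h): 150·exp(−0.03466·27) = 58.844 mg/L
Dose 3 (10 mg at t=20 h): 10·exp(−0.03466·17) = 5.548 mg/L
Dose 4 (295 mg at t=30 h): 295·exp(−0.03466·7) = 231.452 mg/L
C(37) = 70.735 + 58.844 + 5.548 + 231.452 = 366.579 mg/L

366.579 mg/L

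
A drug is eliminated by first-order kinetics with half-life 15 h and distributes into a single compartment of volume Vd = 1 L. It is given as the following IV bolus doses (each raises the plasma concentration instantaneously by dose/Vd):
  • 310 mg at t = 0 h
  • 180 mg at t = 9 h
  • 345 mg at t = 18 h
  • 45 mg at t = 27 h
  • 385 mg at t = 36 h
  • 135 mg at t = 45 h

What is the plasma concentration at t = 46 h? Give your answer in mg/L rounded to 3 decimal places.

k = ln 2 / 15 = 0.04621 per h
Dose 1 (310 mg at t=0 h): 310·exp(−0.04621·46) = 37.000 mg/L
Dose 2 (180 mg at t=9 h): 180·exp(−0.04621·37) = 32.564 mg/L
Dose 3 (345 mg at t=18 h): 345·exp(−0.04621·28) = 94.601 mg/L
Dose 4 (45 mg at t=27 h): 45·exp(−0.04621·19) = 18.703 mg/L
Dose 5 (385 mg at t=36 h): 385·exp(−0.04621·10) = 242.535 mg/L
Dose 6 (135 mg at t=45 h): 135·exp(−0.04621·1) = 128.904 mg/L
C(46) = 37.000 + 32.564 + 94.601 + 18.703 + 242.535 + 128.904 = 554.306 mg/L

554.306 mg/L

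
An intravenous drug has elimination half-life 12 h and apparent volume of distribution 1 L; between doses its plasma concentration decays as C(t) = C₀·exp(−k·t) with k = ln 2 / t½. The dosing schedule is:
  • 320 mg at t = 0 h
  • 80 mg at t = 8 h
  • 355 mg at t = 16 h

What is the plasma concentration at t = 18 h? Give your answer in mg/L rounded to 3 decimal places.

474.305 mg/L

k = ln 2 / 12 = 0.05776 per h
Dose 1 (320 mg at t=0 h): 320·exp(−0.05776·18) = 113.137 mg/L
Dose 2 (80 mg at t=8 h): 80·exp(−0.05776·10) = 44.898 mg/L
Dose 3 (355 mg at t=16 h): 355·exp(−0.05776·2) = 316.269 mg/L
C(18) = 113.137 + 44.898 + 316.269 = 474.305 mg/L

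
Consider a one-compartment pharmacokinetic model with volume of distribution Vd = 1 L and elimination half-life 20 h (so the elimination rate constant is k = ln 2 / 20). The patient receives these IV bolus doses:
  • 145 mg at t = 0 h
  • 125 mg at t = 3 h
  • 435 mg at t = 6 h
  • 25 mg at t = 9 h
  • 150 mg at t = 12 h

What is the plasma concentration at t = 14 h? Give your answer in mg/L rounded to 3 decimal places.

665.281 mg/L

k = ln 2 / 20 = 0.03466 per h
Dose 1 (145 mg at t=0 h): 145·exp(−0.03466·14) = 89.258 mg/L
Dose 2 (125 mg at t=3 h): 125·exp(−0.03466·11) = 85.378 mg/L
Dose 3 (435 mg at t=6 h): 435·exp(−0.03466·8) = 329.668 mg/L
Dose 4 (25 mg at t=9 h): 25·exp(−0.03466·5) = 21.022 mg/L
Dose 5 (150 mg at t=12 h): 150·exp(−0.03466·2) = 139.955 mg/L
C(14) = 89.258 + 85.378 + 329.668 + 21.022 + 139.955 = 665.281 mg/L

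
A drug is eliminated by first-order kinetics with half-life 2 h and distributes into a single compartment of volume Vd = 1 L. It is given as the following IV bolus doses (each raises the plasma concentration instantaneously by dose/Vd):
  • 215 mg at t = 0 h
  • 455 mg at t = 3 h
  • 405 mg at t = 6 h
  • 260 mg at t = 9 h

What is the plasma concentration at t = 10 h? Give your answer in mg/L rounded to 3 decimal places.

332.033 mg/L

k = ln 2 / 2 = 0.34657 per h
Dose 1 (215 mg at t=0 h): 215·exp(−0.34657·10) = 6.719 mg/L
Dose 2 (455 mg at t=3 h): 455·exp(−0.34657·7) = 40.217 mg/L
Dose 3 (405 mg at t=6 h): 405·exp(−0.34657·4) = 101.250 mg/L
Dose 4 (260 mg at t=9 h): 260·exp(−0.34657·1) = 183.848 mg/L
C(10) = 6.719 + 40.217 + 101.250 + 183.848 = 332.033 mg/L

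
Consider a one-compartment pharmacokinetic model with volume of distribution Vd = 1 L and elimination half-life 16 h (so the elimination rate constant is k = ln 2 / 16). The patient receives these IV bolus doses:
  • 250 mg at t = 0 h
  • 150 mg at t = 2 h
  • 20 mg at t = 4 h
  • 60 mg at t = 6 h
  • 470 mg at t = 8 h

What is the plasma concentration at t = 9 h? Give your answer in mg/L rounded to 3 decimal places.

k = ln 2 / 16 = 0.04332 per h
Dose 1 (250 mg at t=0 h): 250·exp(−0.04332·9) = 169.282 mg/L
Dose 2 (150 mg at t=2 h): 150·exp(−0.04332·7) = 110.762 mg/L
Dose 3 (20 mg at t=4 h): 20·exp(−0.04332·5) = 16.105 mg/L
Dose 4 (60 mg at t=6 h): 60·exp(−0.04332·3) = 52.688 mg/L
Dose 5 (470 mg at t=8 h): 470·exp(−0.04332·1) = 450.074 mg/L
C(9) = 169.282 + 110.762 + 16.105 + 52.688 + 450.074 = 798.910 mg/L

798.910 mg/L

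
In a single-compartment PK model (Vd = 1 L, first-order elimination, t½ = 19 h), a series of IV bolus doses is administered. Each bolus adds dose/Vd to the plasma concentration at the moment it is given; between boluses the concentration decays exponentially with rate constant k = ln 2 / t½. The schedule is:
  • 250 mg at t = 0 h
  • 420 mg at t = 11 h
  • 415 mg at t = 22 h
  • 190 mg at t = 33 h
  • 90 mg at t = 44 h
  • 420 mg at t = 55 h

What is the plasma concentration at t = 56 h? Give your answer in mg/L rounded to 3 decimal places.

778.945 mg/L

k = ln 2 / 19 = 0.03648 per h
Dose 1 (250 mg at t=0 h): 250·exp(−0.03648·56) = 32.411 mg/L
Dose 2 (420 mg at t=11 h): 420·exp(−0.03648·45) = 81.336 mg/L
Dose 3 (415 mg at t=22 h): 415·exp(−0.03648·34) = 120.050 mg/L
Dose 4 (190 mg at t=33 h): 190·exp(−0.03648·23) = 82.101 mg/L
Dose 5 (90 mg at t=44 h): 90·exp(−0.03648·12) = 58.092 mg/L
Dose 6 (420 mg at t=55 h): 420·exp(−0.03648·1) = 404.954 mg/L
C(56) = 32.411 + 81.336 + 120.050 + 82.101 + 58.092 + 404.954 = 778.945 mg/L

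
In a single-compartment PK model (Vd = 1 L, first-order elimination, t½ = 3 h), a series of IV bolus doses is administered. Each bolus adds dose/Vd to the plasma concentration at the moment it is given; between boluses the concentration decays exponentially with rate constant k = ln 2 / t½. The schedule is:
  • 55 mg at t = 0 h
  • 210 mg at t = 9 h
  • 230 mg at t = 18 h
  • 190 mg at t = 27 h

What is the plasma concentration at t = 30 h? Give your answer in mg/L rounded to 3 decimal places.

111.069 mg/L

k = ln 2 / 3 = 0.23105 per h
Dose 1 (55 mg at t=0 h): 55·exp(−0.23105·30) = 0.054 mg/L
Dose 2 (210 mg at t=9 h): 210·exp(−0.23105·21) = 1.641 mg/L
Dose 3 (230 mg at t=18 h): 230·exp(−0.23105·12) = 14.375 mg/L
Dose 4 (190 mg at t=27 h): 190·exp(−0.23105·3) = 95.000 mg/L
C(30) = 0.054 + 1.641 + 14.375 + 95.000 = 111.069 mg/L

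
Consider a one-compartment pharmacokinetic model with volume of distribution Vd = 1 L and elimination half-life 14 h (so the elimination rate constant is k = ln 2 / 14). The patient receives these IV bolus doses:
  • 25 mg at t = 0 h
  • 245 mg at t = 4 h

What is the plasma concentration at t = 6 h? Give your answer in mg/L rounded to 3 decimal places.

240.477 mg/L

k = ln 2 / 14 = 0.04951 per h
Dose 1 (25 mg at t=0 h): 25·exp(−0.04951·6) = 18.575 mg/L
Dose 2 (245 mg at t=4 h): 245·exp(−0.04951·2) = 221.902 mg/L
C(6) = 18.575 + 221.902 = 240.477 mg/L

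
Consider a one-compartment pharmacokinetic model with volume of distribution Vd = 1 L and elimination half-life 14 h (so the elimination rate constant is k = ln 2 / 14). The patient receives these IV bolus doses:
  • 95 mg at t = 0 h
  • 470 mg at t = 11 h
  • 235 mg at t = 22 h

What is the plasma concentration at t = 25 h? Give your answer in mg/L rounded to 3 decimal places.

465.117 mg/L

k = ln 2 / 14 = 0.04951 per h
Dose 1 (95 mg at t=0 h): 95·exp(−0.04951·25) = 27.553 mg/L
Dose 2 (470 mg at t=11 h): 470·exp(−0.04951·14) = 235.000 mg/L
Dose 3 (235 mg at t=22 h): 235·exp(−0.04951·3) = 202.564 mg/L
C(25) = 27.553 + 235.000 + 202.564 = 465.117 mg/L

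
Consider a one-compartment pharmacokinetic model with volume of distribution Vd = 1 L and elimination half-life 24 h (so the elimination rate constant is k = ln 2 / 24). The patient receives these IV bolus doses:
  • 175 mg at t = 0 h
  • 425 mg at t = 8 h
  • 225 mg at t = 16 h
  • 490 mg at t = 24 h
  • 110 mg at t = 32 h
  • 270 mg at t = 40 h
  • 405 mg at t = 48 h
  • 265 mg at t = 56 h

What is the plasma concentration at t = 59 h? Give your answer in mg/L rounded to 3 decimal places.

k = ln 2 / 24 = 0.02888 per h
Dose 1 (175 mg at t=0 h): 175·exp(−0.02888·59) = 31.842 mg/L
Dose 2 (425 mg at t=8 h): 425·exp(−0.02888·51) = 97.432 mg/L
Dose 3 (225 mg at t=16 h): 225·exp(−0.02888·43) = 64.989 mg/L
Dose 4 (490 mg at t=24 h): 490·exp(−0.02888·35) = 178.318 mg/L
Dose 5 (110 mg at t=32 h): 110·exp(−0.02888·27) = 50.435 mg/L
Dose 6 (270 mg at t=40 h): 270·exp(−0.02888·19) = 155.973 mg/L
Dose 7 (405 mg at t=48 h): 405·exp(−0.02888·11) = 294.770 mg/L
Dose 8 (265 mg at t=56 h): 265·exp(−0.02888·3) = 243.006 mg/L
C(59) = 31.842 + 97.432 + 64.989 + 178.318 + 50.435 + 155.973 + 294.770 + 243.006 = 1116.764 mg/L

1116.764 mg/L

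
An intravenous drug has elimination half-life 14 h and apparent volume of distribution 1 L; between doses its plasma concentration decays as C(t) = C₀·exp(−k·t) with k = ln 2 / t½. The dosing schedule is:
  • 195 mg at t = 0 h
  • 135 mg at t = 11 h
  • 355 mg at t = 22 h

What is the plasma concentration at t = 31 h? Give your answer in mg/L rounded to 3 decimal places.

319.531 mg/L

k = ln 2 / 14 = 0.04951 per h
Dose 1 (195 mg at t=0 h): 195·exp(−0.04951·31) = 42.021 mg/L
Dose 2 (135 mg at t=11 h): 135·exp(−0.04951·20) = 50.152 mg/L
Dose 3 (355 mg at t=22 h): 355·exp(−0.04951·9) = 227.357 mg/L
C(31) = 42.021 + 50.152 + 227.357 = 319.531 mg/L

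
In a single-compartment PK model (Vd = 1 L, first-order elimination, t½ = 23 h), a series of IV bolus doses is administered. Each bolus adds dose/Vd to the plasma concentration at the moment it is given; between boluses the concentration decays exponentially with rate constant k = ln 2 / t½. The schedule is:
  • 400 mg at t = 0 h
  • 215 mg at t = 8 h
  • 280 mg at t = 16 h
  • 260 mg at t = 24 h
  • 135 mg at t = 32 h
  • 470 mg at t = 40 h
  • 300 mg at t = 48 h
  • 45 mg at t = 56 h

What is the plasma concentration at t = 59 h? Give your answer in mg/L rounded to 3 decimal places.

862.393 mg/L

k = ln 2 / 23 = 0.03014 per h
Dose 1 (400 mg at t=0 h): 400·exp(−0.03014·59) = 67.585 mg/L
Dose 2 (215 mg at t=8 h): 215·exp(−0.03014·51) = 46.231 mg/L
Dose 3 (280 mg at t=16 h): 280·exp(−0.03014·43) = 76.624 mg/L
Dose 4 (260 mg at t=24 h): 260·exp(−0.03014·35) = 90.549 mg/L
Dose 5 (135 mg at t=32 h): 135·exp(−0.03014·27) = 59.834 mg/L
Dose 6 (470 mg at t=40 h): 470·exp(−0.03014·19) = 265.107 mg/L
Dose 7 (300 mg at t=48 h): 300·exp(−0.03014·11) = 215.353 mg/L
Dose 8 (45 mg at t=56 h): 45·exp(−0.03014·3) = 41.110 mg/L
C(59) = 67.585 + 46.231 + 76.624 + 90.549 + 59.834 + 265.107 + 215.353 + 41.110 = 862.393 mg/L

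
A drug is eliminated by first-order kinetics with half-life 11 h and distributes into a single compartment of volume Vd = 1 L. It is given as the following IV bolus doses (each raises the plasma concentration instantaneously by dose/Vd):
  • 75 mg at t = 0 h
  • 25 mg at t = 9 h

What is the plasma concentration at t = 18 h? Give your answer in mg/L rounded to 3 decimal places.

k = ln 2 / 11 = 0.06301 per h
Dose 1 (75 mg at t=0 h): 75·exp(−0.06301·18) = 24.125 mg/L
Dose 2 (25 mg at t=9 h): 25·exp(−0.06301·9) = 14.179 mg/L
C(18) = 24.125 + 14.179 = 38.304 mg/L

38.304 mg/L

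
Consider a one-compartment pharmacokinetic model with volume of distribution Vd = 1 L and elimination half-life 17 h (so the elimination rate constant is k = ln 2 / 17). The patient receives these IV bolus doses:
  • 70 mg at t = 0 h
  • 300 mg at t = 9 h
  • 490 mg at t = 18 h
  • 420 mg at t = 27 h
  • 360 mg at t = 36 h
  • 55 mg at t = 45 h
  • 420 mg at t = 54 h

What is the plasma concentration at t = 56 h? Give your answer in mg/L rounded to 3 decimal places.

k = ln 2 / 17 = 0.04077 per h
Dose 1 (70 mg at t=0 h): 70·exp(−0.04077·56) = 7.136 mg/L
Dose 2 (300 mg at t=9 h): 300·exp(−0.04077·47) = 44.143 mg/L
Dose 3 (490 mg at t=18 h): 490·exp(−0.04077·38) = 104.065 mg/L
Dose 4 (420 mg at t=27 h): 420·exp(−0.04077·29) = 128.744 mg/L
Dose 5 (360 mg at t=36 h): 360·exp(−0.04077·20) = 159.276 mg/L
Dose 6 (55 mg at t=45 h): 55·exp(−0.04077·11) = 35.122 mg/L
Dose 7 (420 mg at t=54 h): 420·exp(−0.04077·2) = 387.110 mg/L
C(56) = 7.136 + 44.143 + 104.065 + 128.744 + 159.276 + 35.122 + 387.110 = 865.596 mg/L

865.596 mg/L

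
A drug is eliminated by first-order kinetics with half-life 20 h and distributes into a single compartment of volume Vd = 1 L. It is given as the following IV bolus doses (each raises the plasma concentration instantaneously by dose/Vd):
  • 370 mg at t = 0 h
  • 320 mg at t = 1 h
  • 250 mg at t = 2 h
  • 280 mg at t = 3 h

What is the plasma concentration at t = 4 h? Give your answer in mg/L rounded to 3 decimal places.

k = ln 2 / 20 = 0.03466 per h
Dose 1 (370 mg at t=0 h): 370·exp(−0.03466·4) = 322.104 mg/L
Dose 2 (320 mg at t=1 h): 320·exp(−0.03466·3) = 288.400 mg/L
Dose 3 (250 mg at t=2 h): 250·exp(−0.03466·2) = 233.258 mg/L
Dose 4 (280 mg at t=3 h): 280·exp(−0.03466·1) = 270.462 mg/L
C(4) = 322.104 + 288.400 + 233.258 + 270.462 = 1114.224 mg/L

1114.224 mg/L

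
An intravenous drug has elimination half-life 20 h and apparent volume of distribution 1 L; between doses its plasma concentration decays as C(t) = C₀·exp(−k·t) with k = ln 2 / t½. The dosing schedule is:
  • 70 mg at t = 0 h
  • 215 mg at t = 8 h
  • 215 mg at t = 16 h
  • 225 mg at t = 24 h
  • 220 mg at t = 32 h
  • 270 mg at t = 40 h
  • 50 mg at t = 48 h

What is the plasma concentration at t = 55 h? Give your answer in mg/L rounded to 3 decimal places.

k = ln 2 / 20 = 0.03466 per h
Dose 1 (70 mg at t=0 h): 70·exp(−0.03466·55) = 10.406 mg/L
Dose 2 (215 mg at t=8 h): 215·exp(−0.03466·47) = 42.171 mg/L
Dose 3 (215 mg at t=16 h): 215·exp(−0.03466·39) = 55.645 mg/L
Dose 4 (225 mg at t=24 h): 225·exp(−0.03466·31) = 76.840 mg/L
Dose 5 (220 mg at t=32 h): 220·exp(−0.03466·23) = 99.138 mg/L
Dose 6 (270 mg at t=40 h): 270·exp(−0.03466·15) = 160.543 mg/L
Dose 7 (50 mg at t=48 h): 50·exp(−0.03466·7) = 39.229 mg/L
C(55) = 10.406 + 42.171 + 55.645 + 76.840 + 99.138 + 160.543 + 39.229 = 483.972 mg/L

483.972 mg/L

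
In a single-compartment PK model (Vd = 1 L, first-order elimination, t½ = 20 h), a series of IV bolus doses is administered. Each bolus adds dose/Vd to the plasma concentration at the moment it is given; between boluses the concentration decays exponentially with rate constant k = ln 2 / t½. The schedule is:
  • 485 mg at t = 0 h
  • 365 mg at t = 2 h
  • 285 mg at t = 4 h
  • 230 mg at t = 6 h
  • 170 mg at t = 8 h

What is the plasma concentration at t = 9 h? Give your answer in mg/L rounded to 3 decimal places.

1252.566 mg/L

k = ln 2 / 20 = 0.03466 per h
Dose 1 (485 mg at t=0 h): 485·exp(−0.03466·9) = 355.041 mg/L
Dose 2 (365 mg at t=2 h): 365·exp(−0.03466·7) = 286.373 mg/L
Dose 3 (285 mg at t=4 h): 285·exp(−0.03466·5) = 239.655 mg/L
Dose 4 (230 mg at t=6 h): 230·exp(−0.03466·3) = 207.288 mg/L
Dose 5 (170 mg at t=8 h): 170·exp(−0.03466·1) = 164.209 mg/L
C(9) = 355.041 + 286.373 + 239.655 + 207.288 + 164.209 = 1252.566 mg/L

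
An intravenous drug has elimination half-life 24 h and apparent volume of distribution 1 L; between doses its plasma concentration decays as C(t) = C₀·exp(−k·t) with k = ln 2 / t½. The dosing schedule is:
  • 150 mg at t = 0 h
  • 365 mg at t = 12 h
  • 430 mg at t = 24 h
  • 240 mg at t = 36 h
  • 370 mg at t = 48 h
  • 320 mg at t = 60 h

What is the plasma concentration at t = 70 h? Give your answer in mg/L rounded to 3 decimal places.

k = ln 2 / 24 = 0.02888 per h
Dose 1 (150 mg at t=0 h): 150·exp(−0.02888·70) = 19.865 mg/L
Dose 2 (365 mg at t=12 h): 365·exp(−0.02888·58) = 68.360 mg/L
Dose 3 (430 mg at t=24 h): 430·exp(−0.02888·46) = 113.892 mg/L
Dose 4 (240 mg at t=36 h): 240·exp(−0.02888·34) = 89.898 mg/L
Dose 5 (370 mg at t=48 h): 370·exp(−0.02888·22) = 196.001 mg/L
Dose 6 (320 mg at t=60 h): 320·exp(−0.02888·10) = 239.729 mg/L
C(70) = 19.865 + 68.360 + 113.892 + 89.898 + 196.001 + 239.729 = 727.746 mg/L

727.746 mg/L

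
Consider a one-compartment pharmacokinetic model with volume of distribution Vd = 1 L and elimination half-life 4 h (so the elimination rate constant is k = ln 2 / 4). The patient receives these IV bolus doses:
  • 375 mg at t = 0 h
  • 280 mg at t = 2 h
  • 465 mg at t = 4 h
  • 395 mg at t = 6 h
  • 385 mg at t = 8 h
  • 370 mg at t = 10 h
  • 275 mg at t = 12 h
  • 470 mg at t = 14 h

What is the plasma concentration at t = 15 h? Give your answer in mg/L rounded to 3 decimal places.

k = ln 2 / 4 = 0.17329 per h
Dose 1 (375 mg at t=0 h): 375·exp(−0.17329·15) = 27.872 mg/L
Dose 2 (280 mg at t=2 h): 280·exp(−0.17329·13) = 29.431 mg/L
Dose 3 (465 mg at t=4 h): 465·exp(−0.17329·11) = 69.123 mg/L
Dose 4 (395 mg at t=6 h): 395·exp(−0.17329·9) = 83.039 mg/L
Dose 5 (385 mg at t=8 h): 385·exp(−0.17329·7) = 114.461 mg/L
Dose 6 (370 mg at t=10 h): 370·exp(−0.17329·5) = 155.566 mg/L
Dose 7 (275 mg at t=12 h): 275·exp(−0.17329·3) = 163.516 mg/L
Dose 8 (470 mg at t=14 h): 470·exp(−0.17329·1) = 395.221 mg/L
C(15) = 27.872 + 29.431 + 69.123 + 83.039 + 114.461 + 155.566 + 163.516 + 395.221 = 1038.229 mg/L

1038.229 mg/L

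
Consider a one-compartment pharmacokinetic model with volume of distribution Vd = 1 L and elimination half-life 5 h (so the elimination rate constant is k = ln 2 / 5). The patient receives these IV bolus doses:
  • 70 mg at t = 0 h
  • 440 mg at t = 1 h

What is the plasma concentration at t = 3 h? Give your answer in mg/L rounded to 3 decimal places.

379.640 mg/L

k = ln 2 / 5 = 0.13863 per h
Dose 1 (70 mg at t=0 h): 70·exp(−0.13863·3) = 46.183 mg/L
Dose 2 (440 mg at t=1 h): 440·exp(−0.13863·2) = 333.458 mg/L
C(3) = 46.183 + 333.458 = 379.640 mg/L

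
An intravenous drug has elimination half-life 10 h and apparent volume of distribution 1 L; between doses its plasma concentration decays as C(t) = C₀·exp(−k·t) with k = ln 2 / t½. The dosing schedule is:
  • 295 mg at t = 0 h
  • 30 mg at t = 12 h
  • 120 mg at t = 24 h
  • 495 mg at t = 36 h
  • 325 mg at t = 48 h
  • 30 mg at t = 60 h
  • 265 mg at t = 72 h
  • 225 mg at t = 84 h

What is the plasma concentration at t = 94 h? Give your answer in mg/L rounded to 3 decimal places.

196.778 mg/L

k = ln 2 / 10 = 0.06931 per h
Dose 1 (295 mg at t=0 h): 295·exp(−0.06931·94) = 0.437 mg/L
Dose 2 (30 mg at t=12 h): 30·exp(−0.06931·82) = 0.102 mg/L
Dose 3 (120 mg at t=24 h): 120·exp(−0.06931·70) = 0.938 mg/L
Dose 4 (495 mg at t=36 h): 495·exp(−0.06931·58) = 8.884 mg/L
Dose 5 (325 mg at t=48 h): 325·exp(−0.06931·46) = 13.401 mg/L
Dose 6 (30 mg at t=60 h): 30·exp(−0.06931·34) = 2.842 mg/L
Dose 7 (265 mg at t=72 h): 265·exp(−0.06931·22) = 57.674 mg/L
Dose 8 (225 mg at t=84 h): 225·exp(−0.06931·10) = 112.500 mg/L
C(94) = 0.437 + 0.102 + 0.938 + 8.884 + 13.401 + 2.842 + 57.674 + 112.500 = 196.778 mg/L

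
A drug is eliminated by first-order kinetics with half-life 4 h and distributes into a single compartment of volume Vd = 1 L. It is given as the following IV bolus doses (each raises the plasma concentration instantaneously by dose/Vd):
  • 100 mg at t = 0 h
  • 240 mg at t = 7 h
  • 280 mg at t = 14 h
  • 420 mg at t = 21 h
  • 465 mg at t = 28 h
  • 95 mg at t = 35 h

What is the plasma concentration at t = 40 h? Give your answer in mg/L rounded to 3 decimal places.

k = ln 2 / 4 = 0.17329 per h
Dose 1 (100 mg at t=0 h): 100·exp(−0.17329·40) = 0.098 mg/L
Dose 2 (240 mg at t=7 h): 240·exp(−0.17329·33) = 0.788 mg/L
Dose 3 (280 mg at t=14 h): 280·exp(−0.17329·26) = 3.094 mg/L
Dose 4 (420 mg at t=21 h): 420·exp(−0.17329·19) = 15.608 mg/L
Dose 5 (465 mg at t=28 h): 465·exp(−0.17329·12) = 58.125 mg/L
Dose 6 (95 mg at t=35 h): 95·exp(−0.17329·5) = 39.943 mg/L
C(40) = 0.098 + 0.788 + 3.094 + 15.608 + 58.125 + 39.943 = 117.656 mg/L

117.656 mg/L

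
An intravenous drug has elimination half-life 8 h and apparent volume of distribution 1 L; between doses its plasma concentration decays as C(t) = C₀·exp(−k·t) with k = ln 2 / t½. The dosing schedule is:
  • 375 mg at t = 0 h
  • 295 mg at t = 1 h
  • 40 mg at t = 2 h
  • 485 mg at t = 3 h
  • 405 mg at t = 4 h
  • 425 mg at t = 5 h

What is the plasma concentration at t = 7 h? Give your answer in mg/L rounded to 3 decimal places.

k = ln 2 / 8 = 0.08664 per h
Dose 1 (375 mg at t=0 h): 375·exp(−0.08664·7) = 204.470 mg/L
Dose 2 (295 mg at t=1 h): 295·exp(−0.08664·6) = 175.408 mg/L
Dose 3 (40 mg at t=2 h): 40·exp(−0.08664·5) = 25.937 mg/L
Dose 4 (485 mg at t=3 h): 485·exp(−0.08664·4) = 342.947 mg/L
Dose 5 (405 mg at t=4 h): 405·exp(−0.08664·3) = 312.298 mg/L
Dose 6 (425 mg at t=5 h): 425·exp(−0.08664·2) = 357.381 mg/L
C(7) = 204.470 + 175.408 + 25.937 + 342.947 + 312.298 + 357.381 = 1418.440 mg/L

1418.440 mg/L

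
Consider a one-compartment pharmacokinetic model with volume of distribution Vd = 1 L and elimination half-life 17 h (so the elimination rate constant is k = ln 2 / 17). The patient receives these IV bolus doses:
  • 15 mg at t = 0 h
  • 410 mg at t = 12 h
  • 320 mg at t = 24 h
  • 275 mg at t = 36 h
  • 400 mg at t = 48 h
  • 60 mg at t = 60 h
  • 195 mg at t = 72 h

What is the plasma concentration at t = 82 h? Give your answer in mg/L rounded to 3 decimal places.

350.537 mg/L

k = ln 2 / 17 = 0.04077 per h
Dose 1 (15 mg at t=0 h): 15·exp(−0.04077·82) = 0.530 mg/L
Dose 2 (410 mg at t=12 h): 410·exp(−0.04077·70) = 23.618 mg/L
Dose 3 (320 mg at t=24 h): 320·exp(−0.04077·58) = 30.068 mg/L
Dose 4 (275 mg at t=36 h): 275·exp(−0.04077·46) = 42.148 mg/L
Dose 5 (400 mg at t=48 h): 400·exp(−0.04077·34) = 100.000 mg/L
Dose 6 (60 mg at t=60 h): 60·exp(−0.04077·22) = 24.467 mg/L
Dose 7 (195 mg at t=72 h): 195·exp(−0.04077·10) = 129.705 mg/L
C(82) = 0.530 + 23.618 + 30.068 + 42.148 + 100.000 + 24.467 + 129.705 = 350.537 mg/L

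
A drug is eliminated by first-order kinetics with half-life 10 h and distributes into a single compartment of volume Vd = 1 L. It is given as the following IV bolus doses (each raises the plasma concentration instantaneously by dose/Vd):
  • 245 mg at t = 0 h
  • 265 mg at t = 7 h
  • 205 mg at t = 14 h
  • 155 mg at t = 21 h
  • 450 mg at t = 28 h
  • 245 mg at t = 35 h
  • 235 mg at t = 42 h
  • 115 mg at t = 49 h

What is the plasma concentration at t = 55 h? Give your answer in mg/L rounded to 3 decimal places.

343.378 mg/L

k = ln 2 / 10 = 0.06931 per h
Dose 1 (245 mg at t=0 h): 245·exp(−0.06931·55) = 5.414 mg/L
Dose 2 (265 mg at t=7 h): 265·exp(−0.06931·48) = 9.513 mg/L
Dose 3 (205 mg at t=14 h): 205·exp(−0.06931·41) = 11.954 mg/L
Dose 4 (155 mg at t=21 h): 155·exp(−0.06931·34) = 14.684 mg/L
Dose 5 (450 mg at t=28 h): 450·exp(−0.06931·27) = 69.252 mg/L
Dose 6 (245 mg at t=35 h): 245·exp(−0.06931·20) = 61.250 mg/L
Dose 7 (235 mg at t=42 h): 235·exp(−0.06931·13) = 95.440 mg/L
Dose 8 (115 mg at t=49 h): 115·exp(−0.06931·6) = 75.872 mg/L
C(55) = 5.414 + 9.513 + 11.954 + 14.684 + 69.252 + 61.250 + 95.440 + 75.872 = 343.378 mg/L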